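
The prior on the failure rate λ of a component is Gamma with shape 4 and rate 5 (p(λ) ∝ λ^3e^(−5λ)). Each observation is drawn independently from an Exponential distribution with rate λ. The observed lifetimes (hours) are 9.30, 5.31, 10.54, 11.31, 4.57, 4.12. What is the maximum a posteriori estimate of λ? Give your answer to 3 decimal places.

The Exponential(rate=λ) likelihood is ∝ λ^n e^(−λΣtᵢ). Here n = 6 and Σtᵢ = 9.30 + 5.31 + 10.54 + 11.31 + 4.57 + 4.12 = 45.15.
Posterior ∝ λ^3e^(−5λ) · λ^6e^(−45.15λ) = λ^9e^(−50.15λ), i.e. Gamma(10, 50.15).
Mode = (a−1)/b = 9/50.15 ≈ 0.179.

λ̂_MAP = 0.179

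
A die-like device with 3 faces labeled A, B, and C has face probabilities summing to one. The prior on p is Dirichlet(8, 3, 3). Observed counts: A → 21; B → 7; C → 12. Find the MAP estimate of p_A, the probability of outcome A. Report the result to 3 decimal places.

MAP estimate of p_A = 0.549

The posterior is Dirichlet(αᵢ + nᵢ) = Dirichlet(29, 10, 15).
For a Dirichlet(a₁,…,a_K) with all aᵢ > 1, the mode has j-th component (aⱼ − 1)/(Σaᵢ − K).
Here Σaᵢ = 54 and K = 3, so p_A = (29 − 1)/(54 − 3) = 28/51 ≈ 0.549.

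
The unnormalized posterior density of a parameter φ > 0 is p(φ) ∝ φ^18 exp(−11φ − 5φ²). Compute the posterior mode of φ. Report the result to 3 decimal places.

φ̂_MAP = 0.900

ℓ'(φ) = 18/φ − 11 − 10φ. Setting this to zero and multiplying by φ: 10φ² + 11φ − 18 = 0.
φ = (−11 + √(11² + 4·10·18)) / (2·10) = (−11 + √841) / 20 = (−11 + 29)/20 = 9/10.
ℓ''(φ) = −18/φ² − 10 < 0, confirming a maximum.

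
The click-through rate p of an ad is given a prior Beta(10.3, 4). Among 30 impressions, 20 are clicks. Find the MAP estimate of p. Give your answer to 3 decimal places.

p̂_MAP = 0.693

Prior: Beta(10.3, 4).
Data: 20 successes in 30 trials. The binomial likelihood contributes p^20(1−p)^10, so the posterior is Beta(10.3+20, 4+10) = Beta(30.3, 14).
For Beta(a, b) with a, b > 1 the mode is (a−1)/(a+b−2) = 29.3/42.3 ≈ 0.693.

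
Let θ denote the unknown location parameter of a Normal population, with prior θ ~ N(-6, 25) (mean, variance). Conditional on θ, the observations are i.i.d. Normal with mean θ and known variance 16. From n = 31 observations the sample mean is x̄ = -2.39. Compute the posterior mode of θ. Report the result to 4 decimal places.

n = 31, x̄ = -2.39.
For a Normal prior and Normal likelihood with known variance, the posterior is Normal; its mode equals its mean, the precision-weighted average.
Prior precision 1/σ₀² = 1/25 = 0.04; data precision n/σ² = 31/16 = 1.9375.
θ̂ = (0.04·(-6) + 1.9375·(-2.39)) / (0.04 + 1.9375) = (-4.870625)/1.9775 = -7793/3164 ≈ -2.4630.

θ̂_MAP = -2.4630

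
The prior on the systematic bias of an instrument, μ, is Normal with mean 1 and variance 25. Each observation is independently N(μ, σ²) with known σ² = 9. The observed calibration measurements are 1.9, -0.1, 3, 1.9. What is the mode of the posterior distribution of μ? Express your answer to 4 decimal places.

μ̂_MAP = 1.6193

n = 4; x̄ = (1.9 + (-0.1) + 3 + 1.9)/4 = 6.7/4 = 1.675.
For a Normal prior and Normal likelihood with known variance, the posterior is Normal; its mode equals its mean, the precision-weighted average.
Prior precision 1/σ₀² = 1/25 = 0.04; data precision n/σ² = 4/9.
μ̂ = (0.04·1 + (4/9)·1.675) / (0.04 + 4/9) = (353/450)/(109/225) = 353/218 ≈ 1.6193.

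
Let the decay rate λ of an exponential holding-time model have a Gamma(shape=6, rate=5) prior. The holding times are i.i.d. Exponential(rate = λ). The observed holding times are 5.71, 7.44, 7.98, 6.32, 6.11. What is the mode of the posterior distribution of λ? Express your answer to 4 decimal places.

The Exponential(rate=λ) likelihood is ∝ λ^n e^(−λΣtᵢ). Here n = 5 and Σtᵢ = 5.71 + 7.44 + 7.98 + 6.32 + 6.11 = 33.56.
Posterior ∝ λ^5e^(−5λ) · λ^5e^(−33.56λ) = λ^10e^(−38.56λ), i.e. Gamma(11, 38.56).
Mode = (a−1)/b = 10/38.56 ≈ 0.2593.

λ̂_MAP = 0.2593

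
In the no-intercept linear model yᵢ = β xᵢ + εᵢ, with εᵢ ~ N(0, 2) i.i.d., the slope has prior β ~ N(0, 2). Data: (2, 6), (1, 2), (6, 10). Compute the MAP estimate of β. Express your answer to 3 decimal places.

log p(β | y) = −Σ(yᵢ − βxᵢ)²/(2·2) − β²/(2·2) + const.
Setting the derivative to zero: Σxᵢ(yᵢ − βxᵢ)/2 − β/2 = 0, so β = Σxᵢyᵢ / (Σxᵢ² + σ²/τ²).
Σxᵢyᵢ = 2·6 + 1·2 + 6·10 = 74; Σxᵢ² = 41; σ²/τ² = 1.
β̂_MAP = 74 / (41 + 1) = 74/42 ≈ 1.762.

β̂_MAP = 1.762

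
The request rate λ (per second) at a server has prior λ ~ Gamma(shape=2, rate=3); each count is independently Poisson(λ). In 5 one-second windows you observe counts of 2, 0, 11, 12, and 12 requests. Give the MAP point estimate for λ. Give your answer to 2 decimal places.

Σxᵢ = 2+0+11+12+12 = 37, with n = 5.
Posterior ∝ λe^(−3λ) · λ^37e^(−5λ) = λ^38e^(−8λ), i.e. Gamma(shape=39, rate=8).
The mode of a Gamma(a, b) with a ≥ 1 (shape–rate) is (a−1)/b = 38/8 ≈ 4.75.

λ̂_MAP = 4.75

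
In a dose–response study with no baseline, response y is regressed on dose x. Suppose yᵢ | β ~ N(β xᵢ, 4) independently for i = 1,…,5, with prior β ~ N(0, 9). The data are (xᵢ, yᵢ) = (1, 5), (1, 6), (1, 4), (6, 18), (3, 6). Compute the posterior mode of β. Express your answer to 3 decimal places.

log p(β | y) = −Σ(yᵢ − βxᵢ)²/(2·4) − β²/(2·9) + const.
Setting the derivative to zero: Σxᵢ(yᵢ − βxᵢ)/4 − β/9 = 0, so β = Σxᵢyᵢ / (Σxᵢ² + σ²/τ²).
Σxᵢyᵢ = 1·5 + 1·6 + 1·4 + 6·18 + 3·6 = 141; Σxᵢ² = 48; σ²/τ² = 4/9.
β̂_MAP = 141 / (48 + 4/9) = 141/(436/9) = 1269/436 ≈ 2.911.

β̂_MAP = 2.911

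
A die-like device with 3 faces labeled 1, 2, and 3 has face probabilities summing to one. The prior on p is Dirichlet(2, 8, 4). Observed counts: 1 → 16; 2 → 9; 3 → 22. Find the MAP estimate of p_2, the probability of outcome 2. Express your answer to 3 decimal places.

MAP estimate: 0.276

The posterior is Dirichlet(αᵢ + nᵢ) = Dirichlet(18, 17, 26).
For a Dirichlet(a₁,…,a_K) with all aᵢ > 1, the mode has j-th component (aⱼ − 1)/(Σaᵢ − K).
Here Σaᵢ = 61 and K = 3, so p_2 = (17 − 1)/(61 − 3) = 16/58 ≈ 0.276.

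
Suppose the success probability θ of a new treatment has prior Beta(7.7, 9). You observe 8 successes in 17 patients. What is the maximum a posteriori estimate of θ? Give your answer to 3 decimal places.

θ̂_MAP = 0.464

Prior: Beta(7.7, 9).
Data: 8 successes in 17 trials. The binomial likelihood contributes θ^8(1−θ)^9, so the posterior is Beta(7.7+8, 9+9) = Beta(15.7, 18).
For Beta(a, b) with a, b > 1 the mode is (a−1)/(a+b−2) = 14.7/31.7 ≈ 0.464.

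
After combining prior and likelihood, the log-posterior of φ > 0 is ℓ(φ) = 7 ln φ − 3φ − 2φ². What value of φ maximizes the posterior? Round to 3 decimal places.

φ̂_MAP = 1.000

ℓ'(φ) = 7/φ − 3 − 4φ. Setting this to zero and multiplying by φ: 4φ² + 3φ − 7 = 0.
φ = (−3 + √(3² + 4·4·7)) / (2·4) = (−3 + √121) / 8 = (−3 + 11)/8 = 1.
ℓ''(φ) = −7/φ² − 4 < 0, confirming a maximum.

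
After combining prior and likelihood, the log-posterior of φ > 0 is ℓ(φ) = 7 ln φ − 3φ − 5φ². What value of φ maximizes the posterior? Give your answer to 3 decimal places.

ℓ'(φ) = 7/φ − 3 − 10φ. Setting this to zero and multiplying by φ: 10φ² + 3φ − 7 = 0.
φ = (−3 + √(3² + 4·10·7)) / (2·10) = (−3 + √289) / 20 = (−3 + 17)/20 = 7/10.
ℓ''(φ) = −7/φ² − 10 < 0, confirming a maximum.

φ̂_MAP = 0.700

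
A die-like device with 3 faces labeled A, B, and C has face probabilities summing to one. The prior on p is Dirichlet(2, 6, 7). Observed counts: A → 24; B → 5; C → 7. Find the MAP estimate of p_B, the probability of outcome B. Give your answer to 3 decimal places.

MAP estimate of p_B = 0.208

The posterior is Dirichlet(αᵢ + nᵢ) = Dirichlet(26, 11, 14).
For a Dirichlet(a₁,…,a_K) with all aᵢ > 1, the mode has j-th component (aⱼ − 1)/(Σaᵢ − K).
Here Σaᵢ = 51 and K = 3, so p_B = (11 − 1)/(51 − 3) = 10/48 ≈ 0.208.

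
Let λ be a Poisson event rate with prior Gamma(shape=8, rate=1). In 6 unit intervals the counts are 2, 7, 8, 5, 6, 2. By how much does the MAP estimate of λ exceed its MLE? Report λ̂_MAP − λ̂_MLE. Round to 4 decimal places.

Σxᵢ = 30. Posterior is Gamma(38, 7); MAP = (38−1)/7 = 37/7 ≈ 5.28571.
MLE = x̄ = 30/6 ≈ 5.00000.
Difference = 37/7 − 30/6 = 2/7 ≈ 0.2857.

MAP − MLE = 0.2857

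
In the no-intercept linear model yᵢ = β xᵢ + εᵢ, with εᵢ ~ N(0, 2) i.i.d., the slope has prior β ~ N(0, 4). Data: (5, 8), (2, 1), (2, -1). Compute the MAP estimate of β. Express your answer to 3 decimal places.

β̂_MAP = 1.194

log p(β | y) = −Σ(yᵢ − βxᵢ)²/(2·2) − β²/(2·4) + const.
Setting the derivative to zero: Σxᵢ(yᵢ − βxᵢ)/2 − β/4 = 0, so β = Σxᵢyᵢ / (Σxᵢ² + σ²/τ²).
Σxᵢyᵢ = 5·8 + 2·1 + 2·(-1) = 40; Σxᵢ² = 33; σ²/τ² = 0.5.
β̂_MAP = 40 / (33 + 0.5) = 40/33.5 ≈ 1.194.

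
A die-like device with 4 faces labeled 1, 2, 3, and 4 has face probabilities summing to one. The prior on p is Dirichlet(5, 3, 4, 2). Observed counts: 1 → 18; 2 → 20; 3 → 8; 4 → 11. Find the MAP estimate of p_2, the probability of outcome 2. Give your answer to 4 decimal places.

MAP estimate: 0.3284

The posterior is Dirichlet(αᵢ + nᵢ) = Dirichlet(23, 23, 12, 13).
For a Dirichlet(a₁,…,a_K) with all aᵢ > 1, the mode has j-th component (aⱼ − 1)/(Σaᵢ − K).
Here Σaᵢ = 71 and K = 4, so p_2 = (23 − 1)/(71 − 4) = 22/67 ≈ 0.3284.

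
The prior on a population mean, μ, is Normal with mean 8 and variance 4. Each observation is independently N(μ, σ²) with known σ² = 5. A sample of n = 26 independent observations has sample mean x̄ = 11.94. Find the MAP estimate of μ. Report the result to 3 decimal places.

n = 26, x̄ = 11.94.
For a Normal prior and Normal likelihood with known variance, the posterior is Normal; its mode equals its mean, the precision-weighted average.
Prior precision 1/σ₀² = 1/4 = 0.25; data precision n/σ² = 26/5 = 5.2.
μ̂ = (0.25·8 + 5.2·11.94) / (0.25 + 5.2) = 64.088/5.45 = 32044/2725 ≈ 11.759.

μ̂_MAP = 11.759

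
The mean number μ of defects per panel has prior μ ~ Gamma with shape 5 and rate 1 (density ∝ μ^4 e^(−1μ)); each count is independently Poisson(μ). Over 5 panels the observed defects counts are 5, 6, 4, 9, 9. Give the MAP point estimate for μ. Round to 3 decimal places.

μ̂_MAP = 6.167

Σxᵢ = 5+6+4+9+9 = 33, with n = 5.
Posterior ∝ μ^4e^(−1μ) · μ^33e^(−5μ) = μ^37e^(−6μ), i.e. Gamma(shape=38, rate=6).
The mode of a Gamma(a, b) with a ≥ 1 (shape–rate) is (a−1)/b = 37/6 ≈ 6.167.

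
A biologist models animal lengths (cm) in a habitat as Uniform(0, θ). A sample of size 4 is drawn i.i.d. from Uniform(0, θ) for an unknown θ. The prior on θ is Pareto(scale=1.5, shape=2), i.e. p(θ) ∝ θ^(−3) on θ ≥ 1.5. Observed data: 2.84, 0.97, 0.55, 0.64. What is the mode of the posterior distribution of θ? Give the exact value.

The Uniform(0, θ) likelihood is θ^(−n) for θ ≥ max(xᵢ), zero otherwise. Here max(xᵢ) = 2.84.
Posterior ∝ θ^(−3) · θ^(−4) = θ^(−7) on θ ≥ max(1.5, 2.84) = 2.84.
This density is strictly decreasing in θ, so the posterior mode lies at the lower boundary of the support.

θ̂_MAP = 2.84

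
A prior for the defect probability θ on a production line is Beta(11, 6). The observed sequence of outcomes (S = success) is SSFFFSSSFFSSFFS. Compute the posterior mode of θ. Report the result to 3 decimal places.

Prior: Beta(11, 6).
Data: 8 successes in 15 trials (from the sequence). The binomial likelihood contributes θ^8(1−θ)^7, so the posterior is Beta(11+8, 6+7) = Beta(19, 13).
For Beta(a, b) with a, b > 1 the mode is (a−1)/(a+b−2) = 18/30 ≈ 0.600.

θ̂_MAP = 0.600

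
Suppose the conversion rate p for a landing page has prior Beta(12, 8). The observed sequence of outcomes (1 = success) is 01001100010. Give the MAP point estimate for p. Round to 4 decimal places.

p̂_MAP = 0.5172

Prior: Beta(12, 8).
Data: 4 successes in 11 trials (from the sequence). The binomial likelihood contributes p^4(1−p)^7, so the posterior is Beta(12+4, 8+7) = Beta(16, 15).
For Beta(a, b) with a, b > 1 the mode is (a−1)/(a+b−2) = 15/29 ≈ 0.5172.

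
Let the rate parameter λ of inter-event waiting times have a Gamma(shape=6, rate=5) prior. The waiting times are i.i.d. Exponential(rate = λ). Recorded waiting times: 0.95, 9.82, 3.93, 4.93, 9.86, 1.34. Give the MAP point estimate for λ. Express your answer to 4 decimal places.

The Exponential(rate=λ) likelihood is ∝ λ^n e^(−λΣtᵢ). Here n = 6 and Σtᵢ = 0.95 + 9.82 + 3.93 + 4.93 + 9.86 + 1.34 = 30.83.
Posterior ∝ λ^5e^(−5λ) · λ^6e^(−30.83λ) = λ^11e^(−35.83λ), i.e. Gamma(12, 35.83).
Mode = (a−1)/b = 11/35.83 ≈ 0.3070.

λ̂_MAP = 0.3070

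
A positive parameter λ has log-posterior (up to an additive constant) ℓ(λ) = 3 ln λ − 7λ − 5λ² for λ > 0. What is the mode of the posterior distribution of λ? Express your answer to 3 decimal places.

λ̂_MAP = 0.300

ℓ'(λ) = 3/λ − 7 − 10λ. Setting this to zero and multiplying by λ: 10λ² + 7λ − 3 = 0.
λ = (−7 + √(7² + 4·10·3)) / (2·10) = (−7 + √169) / 20 = (−7 + 13)/20 = 3/10.
ℓ''(λ) = −3/λ² − 10 < 0, confirming a maximum.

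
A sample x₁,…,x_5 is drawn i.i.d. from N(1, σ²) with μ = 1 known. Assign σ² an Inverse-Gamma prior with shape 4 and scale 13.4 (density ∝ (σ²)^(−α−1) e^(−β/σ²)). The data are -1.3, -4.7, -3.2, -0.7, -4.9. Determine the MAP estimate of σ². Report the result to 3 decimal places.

σ̂²_MAP = 7.995

Sum of squared deviations about the known mean: SS = (-1.3−1)² + (-4.7−1)² + (-3.2−1)² + (-0.7−1)² + (-4.9−1)² = 93.12.
The Normal likelihood contributes (σ²)^(−n/2) exp(−SS/(2σ²)), so the posterior is Inverse-Gamma(α + n/2, β + SS/2) = Inverse-Gamma(6.5, 59.96).
The mode of Inverse-Gamma(a, b) is b/(a+1) = 59.96/7.5 ≈ 7.995.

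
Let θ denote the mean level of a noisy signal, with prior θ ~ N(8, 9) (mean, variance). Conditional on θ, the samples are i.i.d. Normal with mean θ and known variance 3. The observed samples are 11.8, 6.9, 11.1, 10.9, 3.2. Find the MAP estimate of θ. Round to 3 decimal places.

θ̂_MAP = 8.731

n = 5; x̄ = (11.8 + 6.9 + 11.1 + 10.9 + 3.2)/5 = 43.9/5 = 8.78.
For a Normal prior and Normal likelihood with known variance, the posterior is Normal; its mode equals its mean, the precision-weighted average.
Prior precision 1/σ₀² = 1/9; data precision n/σ² = 5/3.
θ̂ = ((1/9)·8 + (5/3)·8.78) / (1/9 + 5/3) = (1397/90)/(16/9) = 8.73125 ≈ 8.731.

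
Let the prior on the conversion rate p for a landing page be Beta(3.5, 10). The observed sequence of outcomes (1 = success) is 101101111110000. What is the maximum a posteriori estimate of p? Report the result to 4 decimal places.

Prior: Beta(3.5, 10).
Data: 9 successes in 15 trials (from the sequence). The binomial likelihood contributes p^9(1−p)^6, so the posterior is Beta(3.5+9, 10+6) = Beta(12.5, 16).
For Beta(a, b) with a, b > 1 the mode is (a−1)/(a+b−2) = 11.5/26.5 ≈ 0.4340.

p̂_MAP = 0.4340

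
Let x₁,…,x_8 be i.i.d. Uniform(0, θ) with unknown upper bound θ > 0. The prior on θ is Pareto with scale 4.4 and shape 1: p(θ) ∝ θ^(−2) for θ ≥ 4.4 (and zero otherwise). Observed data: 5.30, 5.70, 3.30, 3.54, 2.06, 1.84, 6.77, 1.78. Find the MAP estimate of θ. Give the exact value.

θ̂_MAP = 6.77

The Uniform(0, θ) likelihood is θ^(−n) for θ ≥ max(xᵢ), zero otherwise. Here max(xᵢ) = 6.77.
Posterior ∝ θ^(−2) · θ^(−8) = θ^(−10) on θ ≥ max(4.4, 6.77) = 6.77.
This density is strictly decreasing in θ, so the posterior mode lies at the lower boundary of the support.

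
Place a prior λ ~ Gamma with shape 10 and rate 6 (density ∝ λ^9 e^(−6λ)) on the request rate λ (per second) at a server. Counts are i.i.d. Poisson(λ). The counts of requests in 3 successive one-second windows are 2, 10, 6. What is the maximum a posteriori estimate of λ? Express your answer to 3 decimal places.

Σxᵢ = 2+10+6 = 18, with n = 3.
Posterior ∝ λ^9e^(−6λ) · λ^18e^(−3λ) = λ^27e^(−9λ), i.e. Gamma(shape=28, rate=9).
The mode of a Gamma(a, b) with a ≥ 1 (shape–rate) is (a−1)/b = 27/9 ≈ 3.000.

λ̂_MAP = 3.000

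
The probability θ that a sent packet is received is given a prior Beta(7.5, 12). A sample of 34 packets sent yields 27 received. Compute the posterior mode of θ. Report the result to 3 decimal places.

θ̂_MAP = 0.650

Prior: Beta(7.5, 12).
Data: 27 successes in 34 trials. The binomial likelihood contributes θ^27(1−θ)^7, so the posterior is Beta(7.5+27, 12+7) = Beta(34.5, 19).
For Beta(a, b) with a, b > 1 the mode is (a−1)/(a+b−2) = 33.5/51.5 ≈ 0.650.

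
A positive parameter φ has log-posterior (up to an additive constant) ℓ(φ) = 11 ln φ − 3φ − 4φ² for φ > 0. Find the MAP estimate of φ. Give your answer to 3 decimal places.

φ̂_MAP = 1.000

ℓ'(φ) = 11/φ − 3 − 8φ. Setting this to zero and multiplying by φ: 8φ² + 3φ − 11 = 0.
φ = (−3 + √(3² + 4·8·11)) / (2·8) = (−3 + √361) / 16 = (−3 + 19)/16 = 1.
ℓ''(φ) = −11/φ² − 8 < 0, confirming a maximum.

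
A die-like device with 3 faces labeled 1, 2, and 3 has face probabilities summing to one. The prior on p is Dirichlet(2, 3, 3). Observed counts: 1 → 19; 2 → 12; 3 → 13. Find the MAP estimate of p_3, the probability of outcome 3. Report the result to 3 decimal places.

The posterior is Dirichlet(αᵢ + nᵢ) = Dirichlet(21, 15, 16).
For a Dirichlet(a₁,…,a_K) with all aᵢ > 1, the mode has j-th component (aⱼ − 1)/(Σaᵢ − K).
Here Σaᵢ = 52 and K = 3, so p_3 = (16 − 1)/(52 − 3) = 15/49 ≈ 0.306.

MAP estimate: 0.306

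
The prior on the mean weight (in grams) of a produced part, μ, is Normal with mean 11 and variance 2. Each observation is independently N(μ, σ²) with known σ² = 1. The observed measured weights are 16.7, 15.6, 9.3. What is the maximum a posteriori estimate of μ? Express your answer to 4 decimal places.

μ̂_MAP = 13.4571

n = 3; x̄ = (16.7 + 15.6 + 9.3)/3 = 41.6/3 = 208/15 ≈ 13.8667.
For a Normal prior and Normal likelihood with known variance, the posterior is Normal; its mode equals its mean, the precision-weighted average.
Prior precision 1/σ₀² = 1/2 = 0.5; data precision n/σ² = 3/1 = 3.
μ̂ = (0.5·11 + 3·(208/15)) / (0.5 + 3) = 47.1/3.5 = 471/35 ≈ 13.4571.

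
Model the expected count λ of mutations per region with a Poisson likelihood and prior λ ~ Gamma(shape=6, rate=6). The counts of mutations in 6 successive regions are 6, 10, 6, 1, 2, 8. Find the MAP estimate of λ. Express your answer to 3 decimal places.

λ̂_MAP = 3.167

Σxᵢ = 6+10+6+1+2+8 = 33, with n = 6.
Posterior ∝ λ^5e^(−6λ) · λ^33e^(−6λ) = λ^38e^(−12λ), i.e. Gamma(shape=39, rate=12).
The mode of a Gamma(a, b) with a ≥ 1 (shape–rate) is (a−1)/b = 38/12 ≈ 3.167.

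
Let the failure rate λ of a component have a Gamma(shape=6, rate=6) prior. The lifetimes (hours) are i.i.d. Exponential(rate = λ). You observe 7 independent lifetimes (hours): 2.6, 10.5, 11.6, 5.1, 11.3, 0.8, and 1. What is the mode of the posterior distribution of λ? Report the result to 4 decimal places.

The Exponential(rate=λ) likelihood is ∝ λ^n e^(−λΣtᵢ). Here n = 7 and Σtᵢ = 2.6 + 10.5 + 11.6 + 5.1 + 11.3 + 0.8 + 1 = 42.9.
Posterior ∝ λ^5e^(−6λ) · λ^7e^(−42.9λ) = λ^12e^(−48.9λ), i.e. Gamma(13, 48.9).
Mode = (a−1)/b = 12/48.9 ≈ 0.2454.

λ̂_MAP = 0.2454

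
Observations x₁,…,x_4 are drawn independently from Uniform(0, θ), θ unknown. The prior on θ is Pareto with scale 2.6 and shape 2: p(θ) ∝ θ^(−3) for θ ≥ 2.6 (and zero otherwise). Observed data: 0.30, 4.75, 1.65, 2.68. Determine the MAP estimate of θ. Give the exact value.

The Uniform(0, θ) likelihood is θ^(−n) for θ ≥ max(xᵢ), zero otherwise. Here max(xᵢ) = 4.75.
Posterior ∝ θ^(−3) · θ^(−4) = θ^(−7) on θ ≥ max(2.6, 4.75) = 4.75.
This density is strictly decreasing in θ, so the posterior mode lies at the lower boundary of the support.

θ̂_MAP = 4.75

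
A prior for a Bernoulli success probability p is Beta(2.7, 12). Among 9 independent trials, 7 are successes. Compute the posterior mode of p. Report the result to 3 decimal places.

p̂_MAP = 0.401

Prior: Beta(2.7, 12).
Data: 7 successes in 9 trials. The binomial likelihood contributes p^7(1−p)^2, so the posterior is Beta(2.7+7, 12+2) = Beta(9.7, 14).
For Beta(a, b) with a, b > 1 the mode is (a−1)/(a+b−2) = 8.7/21.7 ≈ 0.401.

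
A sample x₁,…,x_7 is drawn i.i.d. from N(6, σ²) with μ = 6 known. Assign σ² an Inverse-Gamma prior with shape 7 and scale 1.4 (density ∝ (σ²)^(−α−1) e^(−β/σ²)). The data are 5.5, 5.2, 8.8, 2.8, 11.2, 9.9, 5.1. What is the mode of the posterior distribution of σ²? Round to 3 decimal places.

σ̂²_MAP = 2.819

Sum of squared deviations about the known mean: SS = (5.5−6)² + (5.2−6)² + (8.8−6)² + (2.8−6)² + (11.2−6)² + (9.9−6)² + (5.1−6)² = 62.03.
The Normal likelihood contributes (σ²)^(−n/2) exp(−SS/(2σ²)), so the posterior is Inverse-Gamma(α + n/2, β + SS/2) = Inverse-Gamma(10.5, 32.415).
The mode of Inverse-Gamma(a, b) is b/(a+1) = 32.415/11.5 ≈ 2.819.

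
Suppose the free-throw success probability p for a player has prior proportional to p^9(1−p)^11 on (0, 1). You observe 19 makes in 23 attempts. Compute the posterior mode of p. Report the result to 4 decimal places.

The prior density ∝ p^9(1−p)^11 is the kernel of Beta(10, 12).
Data: 19 successes in 23 trials. The binomial likelihood contributes p^19(1−p)^4, so the posterior is Beta(10+19, 12+4) = Beta(29, 16).
For Beta(a, b) with a, b > 1 the mode is (a−1)/(a+b−2) = 28/43 ≈ 0.6512.

p̂_MAP = 0.6512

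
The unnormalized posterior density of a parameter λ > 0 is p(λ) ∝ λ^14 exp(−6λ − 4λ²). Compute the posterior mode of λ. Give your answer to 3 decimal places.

λ̂_MAP = 1.000

ℓ'(λ) = 14/λ − 6 − 8λ. Setting this to zero and multiplying by λ: 8λ² + 6λ − 14 = 0.
λ = (−6 + √(6² + 4·8·14)) / (2·8) = (−6 + √484) / 16 = (−6 + 22)/16 = 1.
ℓ''(λ) = −14/λ² − 8 < 0, confirming a maximum.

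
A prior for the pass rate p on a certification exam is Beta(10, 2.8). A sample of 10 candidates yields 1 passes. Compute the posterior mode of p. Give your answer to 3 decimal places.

Prior: Beta(10, 2.8).
Data: 1 success in 10 trials. The binomial likelihood contributes p(1−p)^9, so the posterior is Beta(10+1, 2.8+9) = Beta(11, 11.8).
For Beta(a, b) with a, b > 1 the mode is (a−1)/(a+b−2) = 10/20.8 ≈ 0.481.

p̂_MAP = 0.481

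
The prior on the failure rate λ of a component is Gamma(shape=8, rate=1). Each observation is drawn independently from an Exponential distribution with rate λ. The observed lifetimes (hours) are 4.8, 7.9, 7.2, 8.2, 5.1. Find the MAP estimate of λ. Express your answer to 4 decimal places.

The Exponential(rate=λ) likelihood is ∝ λ^n e^(−λΣtᵢ). Here n = 5 and Σtᵢ = 4.8 + 7.9 + 7.2 + 8.2 + 5.1 = 33.2.
Posterior ∝ λ^7e^(−1λ) · λ^5e^(−33.2λ) = λ^12e^(−34.2λ), i.e. Gamma(13, 34.2).
Mode = (a−1)/b = 12/34.2 ≈ 0.3509.

λ̂_MAP = 0.3509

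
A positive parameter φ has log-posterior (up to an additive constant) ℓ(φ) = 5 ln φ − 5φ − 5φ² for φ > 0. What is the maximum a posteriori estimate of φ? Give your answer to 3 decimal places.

ℓ'(φ) = 5/φ − 5 − 10φ. Setting this to zero and multiplying by φ: 10φ² + 5φ − 5 = 0.
φ = (−5 + √(5² + 4·10·5)) / (2·10) = (−5 + √225) / 20 = (−5 + 15)/20 = 1/2.
ℓ''(φ) = −5/φ² − 10 < 0, confirming a maximum.

φ̂_MAP = 0.500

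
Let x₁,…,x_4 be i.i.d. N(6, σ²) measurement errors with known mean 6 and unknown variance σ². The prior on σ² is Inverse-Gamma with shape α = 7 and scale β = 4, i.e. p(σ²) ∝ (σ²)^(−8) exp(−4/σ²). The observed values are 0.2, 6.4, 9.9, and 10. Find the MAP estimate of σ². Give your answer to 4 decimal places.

Sum of squared deviations about the known mean: SS = (0.2−6)² + (6.4−6)² + (9.9−6)² + (10−6)² = 65.01.
The Normal likelihood contributes (σ²)^(−n/2) exp(−SS/(2σ²)), so the posterior is Inverse-Gamma(α + n/2, β + SS/2) = Inverse-Gamma(9, 36.505).
The mode of Inverse-Gamma(a, b) is b/(a+1) = 36.505/10 ≈ 3.6505.

σ̂²_MAP = 3.6505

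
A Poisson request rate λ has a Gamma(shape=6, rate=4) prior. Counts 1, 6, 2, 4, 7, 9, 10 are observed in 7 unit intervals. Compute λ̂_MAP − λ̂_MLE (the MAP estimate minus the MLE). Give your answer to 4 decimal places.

MAP − MLE = -1.5714

Σxᵢ = 39. Posterior is Gamma(45, 11); MAP = (45−1)/11 = 44/11 ≈ 4.00000.
MLE = x̄ = 39/7 ≈ 5.57143.
Difference = 44/11 − 39/7 = -11/7 ≈ -1.5714.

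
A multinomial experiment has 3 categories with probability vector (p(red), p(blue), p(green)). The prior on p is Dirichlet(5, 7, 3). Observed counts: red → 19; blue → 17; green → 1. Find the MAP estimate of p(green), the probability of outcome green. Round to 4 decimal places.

MAP estimate of p(green) = 0.0612

The posterior is Dirichlet(αᵢ + nᵢ) = Dirichlet(24, 24, 4).
For a Dirichlet(a₁,…,a_K) with all aᵢ > 1, the mode has j-th component (aⱼ − 1)/(Σaᵢ − K).
Here Σaᵢ = 52 and K = 3, so p(green) = (4 − 1)/(52 − 3) = 3/49 ≈ 0.0612.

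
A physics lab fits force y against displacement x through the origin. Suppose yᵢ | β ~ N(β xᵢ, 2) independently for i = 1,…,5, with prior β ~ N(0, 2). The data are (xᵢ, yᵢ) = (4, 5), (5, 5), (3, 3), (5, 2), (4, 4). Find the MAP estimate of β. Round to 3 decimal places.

β̂_MAP = 0.870

log p(β | y) = −Σ(yᵢ − βxᵢ)²/(2·2) − β²/(2·2) + const.
Setting the derivative to zero: Σxᵢ(yᵢ − βxᵢ)/2 − β/2 = 0, so β = Σxᵢyᵢ / (Σxᵢ² + σ²/τ²).
Σxᵢyᵢ = 4·5 + 5·5 + 3·3 + 5·2 + 4·4 = 80; Σxᵢ² = 91; σ²/τ² = 1.
β̂_MAP = 80 / (91 + 1) = 80/92 ≈ 0.870.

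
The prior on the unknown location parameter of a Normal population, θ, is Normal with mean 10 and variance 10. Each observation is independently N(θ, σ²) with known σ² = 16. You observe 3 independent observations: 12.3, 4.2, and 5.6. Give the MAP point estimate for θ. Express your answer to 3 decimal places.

n = 3; x̄ = (12.3 + 4.2 + 5.6)/3 = 22.1/3 = 221/30 ≈ 7.3667.
For a Normal prior and Normal likelihood with known variance, the posterior is Normal; its mode equals its mean, the precision-weighted average.
Prior precision 1/σ₀² = 1/10 = 0.1; data precision n/σ² = 3/16 = 0.1875.
θ̂ = (0.1·10 + 0.1875·(221/30)) / (0.1 + 0.1875) = 2.38125/0.2875 = 381/46 ≈ 8.283.

θ̂_MAP = 8.283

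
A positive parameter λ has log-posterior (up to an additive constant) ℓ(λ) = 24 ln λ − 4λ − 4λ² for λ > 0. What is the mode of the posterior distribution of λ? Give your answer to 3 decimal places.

ℓ'(λ) = 24/λ − 4 − 8λ. Setting this to zero and multiplying by λ: 8λ² + 4λ − 24 = 0.
λ = (−4 + √(4² + 4·8·24)) / (2·8) = (−4 + √784) / 16 = (−4 + 28)/16 = 3/2.
ℓ''(λ) = −24/λ² − 8 < 0, confirming a maximum.

λ̂_MAP = 1.500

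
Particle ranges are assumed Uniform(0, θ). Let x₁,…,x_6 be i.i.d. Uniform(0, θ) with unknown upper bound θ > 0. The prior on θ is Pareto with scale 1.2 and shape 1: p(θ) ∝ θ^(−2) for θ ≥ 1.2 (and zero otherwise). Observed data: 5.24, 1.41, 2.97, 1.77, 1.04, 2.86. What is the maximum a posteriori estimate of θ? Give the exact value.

θ̂_MAP = 5.24

The Uniform(0, θ) likelihood is θ^(−n) for θ ≥ max(xᵢ), zero otherwise. Here max(xᵢ) = 5.24.
Posterior ∝ θ^(−2) · θ^(−6) = θ^(−8) on θ ≥ max(1.2, 5.24) = 5.24.
This density is strictly decreasing in θ, so the posterior mode lies at the lower boundary of the support.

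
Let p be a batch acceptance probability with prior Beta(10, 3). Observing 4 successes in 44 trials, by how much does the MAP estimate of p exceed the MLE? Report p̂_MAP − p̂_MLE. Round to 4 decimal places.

Posterior is Beta(14, 43); MAP = (14−1)/(57−2) = 13/55 ≈ 0.23636.
MLE ignores the prior: p̂_MLE = k/n = 4/44 ≈ 0.09091.
Difference = 13/55 − 4/44 = 8/55 ≈ 0.1455.

MAP − MLE = 0.1455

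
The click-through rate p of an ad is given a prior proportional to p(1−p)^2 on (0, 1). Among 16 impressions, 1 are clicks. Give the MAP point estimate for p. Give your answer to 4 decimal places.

p̂_MAP = 0.1053

The prior density ∝ p(1−p)^2 is the kernel of Beta(2, 3).
Data: 1 success in 16 trials. The binomial likelihood contributes p(1−p)^15, so the posterior is Beta(2+1, 3+15) = Beta(3, 18).
For Beta(a, b) with a, b > 1 the mode is (a−1)/(a+b−2) = 2/19 ≈ 0.1053.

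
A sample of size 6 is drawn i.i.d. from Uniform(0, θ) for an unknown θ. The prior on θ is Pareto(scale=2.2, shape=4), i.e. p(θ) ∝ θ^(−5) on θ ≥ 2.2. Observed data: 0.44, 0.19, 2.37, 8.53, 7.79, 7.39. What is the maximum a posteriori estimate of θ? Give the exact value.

θ̂_MAP = 8.53

The Uniform(0, θ) likelihood is θ^(−n) for θ ≥ max(xᵢ), zero otherwise. Here max(xᵢ) = 8.53.
Posterior ∝ θ^(−5) · θ^(−6) = θ^(−11) on θ ≥ max(2.2, 8.53) = 8.53.
This density is strictly decreasing in θ, so the posterior mode lies at the lower boundary of the support.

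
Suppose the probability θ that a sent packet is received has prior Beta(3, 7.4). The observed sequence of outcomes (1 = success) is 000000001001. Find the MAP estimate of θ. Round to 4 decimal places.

θ̂_MAP = 0.1961

Prior: Beta(3, 7.4).
Data: 2 successes in 12 trials (from the sequence). The binomial likelihood contributes θ^2(1−θ)^10, so the posterior is Beta(3+2, 7.4+10) = Beta(5, 17.4).
For Beta(a, b) with a, b > 1 the mode is (a−1)/(a+b−2) = 4/20.4 ≈ 0.1961.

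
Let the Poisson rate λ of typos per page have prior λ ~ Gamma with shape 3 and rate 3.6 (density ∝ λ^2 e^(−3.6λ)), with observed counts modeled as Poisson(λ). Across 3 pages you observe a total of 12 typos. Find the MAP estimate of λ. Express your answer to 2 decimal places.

λ̂_MAP = 2.12

Σxᵢ = 12, n = 3.
Posterior ∝ λ^2e^(−3.6λ) · λ^12e^(−3λ) = λ^14e^(−6.6λ), i.e. Gamma(shape=15, rate=6.6).
The mode of a Gamma(a, b) with a ≥ 1 (shape–rate) is (a−1)/b = 14/6.6 ≈ 2.12.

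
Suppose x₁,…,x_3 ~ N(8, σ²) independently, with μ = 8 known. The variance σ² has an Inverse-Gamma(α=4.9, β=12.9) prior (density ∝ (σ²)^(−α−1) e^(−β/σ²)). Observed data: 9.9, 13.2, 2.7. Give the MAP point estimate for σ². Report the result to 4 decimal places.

σ̂²_MAP = 5.7122

Sum of squared deviations about the known mean: SS = (9.9−8)² + (13.2−8)² + (2.7−8)² = 58.74.
The Normal likelihood contributes (σ²)^(−n/2) exp(−SS/(2σ²)), so the posterior is Inverse-Gamma(α + n/2, β + SS/2) = Inverse-Gamma(6.4, 42.27).
The mode of Inverse-Gamma(a, b) is b/(a+1) = 42.27/7.4 ≈ 5.7122.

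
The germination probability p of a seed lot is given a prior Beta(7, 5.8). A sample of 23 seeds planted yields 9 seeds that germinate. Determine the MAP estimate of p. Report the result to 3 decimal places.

p̂_MAP = 0.444

Prior: Beta(7, 5.8).
Data: 9 successes in 23 trials. The binomial likelihood contributes p^9(1−p)^14, so the posterior is Beta(7+9, 5.8+14) = Beta(16, 19.8).
For Beta(a, b) with a, b > 1 the mode is (a−1)/(a+b−2) = 15/33.8 ≈ 0.444.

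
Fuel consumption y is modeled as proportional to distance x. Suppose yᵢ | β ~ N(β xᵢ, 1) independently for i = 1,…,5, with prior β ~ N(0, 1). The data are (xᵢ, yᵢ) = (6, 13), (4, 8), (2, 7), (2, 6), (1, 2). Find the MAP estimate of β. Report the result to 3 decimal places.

β̂_MAP = 2.226

log p(β | y) = −Σ(yᵢ − βxᵢ)²/(2·1) − β²/(2·1) + const.
Setting the derivative to zero: Σxᵢ(yᵢ − βxᵢ)/1 − β/1 = 0, so β = Σxᵢyᵢ / (Σxᵢ² + σ²/τ²).
Σxᵢyᵢ = 6·13 + 4·8 + 2·7 + 2·6 + 1·2 = 138; Σxᵢ² = 61; σ²/τ² = 1.
β̂_MAP = 138 / (61 + 1) = 138/62 ≈ 2.226.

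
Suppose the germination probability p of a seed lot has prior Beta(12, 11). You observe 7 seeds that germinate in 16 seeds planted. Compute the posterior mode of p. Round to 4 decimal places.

p̂_MAP = 0.4865

Prior: Beta(12, 11).
Data: 7 successes in 16 trials. The binomial likelihood contributes p^7(1−p)^9, so the posterior is Beta(12+7, 11+9) = Beta(19, 20).
For Beta(a, b) with a, b > 1 the mode is (a−1)/(a+b−2) = 18/37 ≈ 0.4865.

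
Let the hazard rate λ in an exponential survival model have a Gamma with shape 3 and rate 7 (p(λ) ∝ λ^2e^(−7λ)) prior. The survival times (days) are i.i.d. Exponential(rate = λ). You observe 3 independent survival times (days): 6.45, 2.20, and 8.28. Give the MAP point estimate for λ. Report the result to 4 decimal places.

The Exponential(rate=λ) likelihood is ∝ λ^n e^(−λΣtᵢ). Here n = 3 and Σtᵢ = 6.45 + 2.20 + 8.28 = 16.93.
Posterior ∝ λ^2e^(−7λ) · λ^3e^(−16.93λ) = λ^5e^(−23.93λ), i.e. Gamma(6, 23.93).
Mode = (a−1)/b = 5/23.93 ≈ 0.2089.

λ̂_MAP = 0.2089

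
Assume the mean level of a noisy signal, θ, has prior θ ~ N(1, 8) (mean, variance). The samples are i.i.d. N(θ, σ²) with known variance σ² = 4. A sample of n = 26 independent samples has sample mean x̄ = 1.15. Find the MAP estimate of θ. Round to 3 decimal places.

θ̂_MAP = 1.147

n = 26, x̄ = 1.15.
For a Normal prior and Normal likelihood with known variance, the posterior is Normal; its mode equals its mean, the precision-weighted average.
Prior precision 1/σ₀² = 1/8 = 0.125; data precision n/σ² = 26/4 = 6.5.
θ̂ = (0.125·1 + 6.5·1.15) / (0.125 + 6.5) = 7.6/6.625 = 304/265 ≈ 1.147.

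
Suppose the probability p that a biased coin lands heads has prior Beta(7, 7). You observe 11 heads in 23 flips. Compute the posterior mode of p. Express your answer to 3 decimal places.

Prior: Beta(7, 7).
Data: 11 successes in 23 trials. The binomial likelihood contributes p^11(1−p)^12, so the posterior is Beta(7+11, 7+12) = Beta(18, 19).
For Beta(a, b) with a, b > 1 the mode is (a−1)/(a+b−2) = 17/35 ≈ 0.486.

p̂_MAP = 0.486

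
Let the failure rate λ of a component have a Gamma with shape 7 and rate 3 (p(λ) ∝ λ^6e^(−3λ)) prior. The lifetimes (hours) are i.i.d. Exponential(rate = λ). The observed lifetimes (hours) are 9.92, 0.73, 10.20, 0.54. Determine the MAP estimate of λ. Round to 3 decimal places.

λ̂_MAP = 0.410

The Exponential(rate=λ) likelihood is ∝ λ^n e^(−λΣtᵢ). Here n = 4 and Σtᵢ = 9.92 + 0.73 + 10.20 + 0.54 = 21.39.
Posterior ∝ λ^6e^(−3λ) · λ^4e^(−21.39λ) = λ^10e^(−24.39λ), i.e. Gamma(11, 24.39).
Mode = (a−1)/b = 10/24.39 ≈ 0.410.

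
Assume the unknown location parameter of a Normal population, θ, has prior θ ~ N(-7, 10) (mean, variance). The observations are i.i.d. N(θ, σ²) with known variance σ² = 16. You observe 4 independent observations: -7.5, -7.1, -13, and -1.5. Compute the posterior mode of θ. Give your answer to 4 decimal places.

n = 4; x̄ = ((-7.5) + (-7.1) + (-13) + (-1.5))/4 = -29.1/4 = -7.275.
For a Normal prior and Normal likelihood with known variance, the posterior is Normal; its mode equals its mean, the precision-weighted average.
Prior precision 1/σ₀² = 1/10 = 0.1; data precision n/σ² = 4/16 = 0.25.
θ̂ = (0.1·(-7) + 0.25·(-7.275)) / (0.1 + 0.25) = (-2.51875)/0.35 = -403/56 ≈ -7.1964.

θ̂_MAP = -7.1964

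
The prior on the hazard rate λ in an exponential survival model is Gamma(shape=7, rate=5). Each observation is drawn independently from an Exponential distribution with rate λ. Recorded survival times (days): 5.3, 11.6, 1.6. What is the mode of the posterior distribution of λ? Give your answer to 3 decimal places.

The Exponential(rate=λ) likelihood is ∝ λ^n e^(−λΣtᵢ). Here n = 3 and Σtᵢ = 5.3 + 11.6 + 1.6 = 18.5.
Posterior ∝ λ^6e^(−5λ) · λ^3e^(−18.5λ) = λ^9e^(−23.5λ), i.e. Gamma(10, 23.5).
Mode = (a−1)/b = 9/23.5 ≈ 0.383.

λ̂_MAP = 0.383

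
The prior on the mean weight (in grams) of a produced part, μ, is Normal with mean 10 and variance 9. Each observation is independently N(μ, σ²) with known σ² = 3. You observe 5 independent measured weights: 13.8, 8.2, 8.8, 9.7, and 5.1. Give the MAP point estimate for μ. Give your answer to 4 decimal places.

μ̂_MAP = 9.1750

n = 5; x̄ = (13.8 + 8.2 + 8.8 + 9.7 + 5.1)/5 = 45.6/5 = 9.12.
For a Normal prior and Normal likelihood with known variance, the posterior is Normal; its mode equals its mean, the precision-weighted average.
Prior precision 1/σ₀² = 1/9; data precision n/σ² = 5/3.
μ̂ = ((1/9)·10 + (5/3)·9.12) / (1/9 + 5/3) = (734/45)/(16/9) = 9.1750.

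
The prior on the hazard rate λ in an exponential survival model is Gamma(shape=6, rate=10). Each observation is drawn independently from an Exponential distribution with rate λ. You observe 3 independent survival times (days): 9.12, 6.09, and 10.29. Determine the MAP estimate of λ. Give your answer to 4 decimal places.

The Exponential(rate=λ) likelihood is ∝ λ^n e^(−λΣtᵢ). Here n = 3 and Σtᵢ = 9.12 + 6.09 + 10.29 = 25.50.
Posterior ∝ λ^5e^(−10λ) · λ^3e^(−25.50λ) = λ^8e^(−35.50λ), i.e. Gamma(9, 35.50).
Mode = (a−1)/b = 8/35.50 ≈ 0.2254.

λ̂_MAP = 0.2254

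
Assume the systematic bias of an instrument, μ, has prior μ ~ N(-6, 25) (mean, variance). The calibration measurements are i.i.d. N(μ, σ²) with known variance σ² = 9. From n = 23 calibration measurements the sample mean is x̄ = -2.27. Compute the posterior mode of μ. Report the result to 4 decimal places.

μ̂_MAP = -2.3275

n = 23, x̄ = -2.27.
For a Normal prior and Normal likelihood with known variance, the posterior is Normal; its mode equals its mean, the precision-weighted average.
Prior precision 1/σ₀² = 1/25 = 0.04; data precision n/σ² = 23/9.
μ̂ = (0.04·(-6) + (23/9)·(-2.27)) / (0.04 + 23/9) = (-5437/900)/(584/225) = -5437/2336 ≈ -2.3275.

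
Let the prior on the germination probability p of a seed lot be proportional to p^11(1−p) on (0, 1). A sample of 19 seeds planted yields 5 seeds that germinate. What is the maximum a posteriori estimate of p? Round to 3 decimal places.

The prior density ∝ p^11(1−p)^1 is the kernel of Beta(12, 2).
Data: 5 successes in 19 trials. The binomial likelihood contributes p^5(1−p)^14, so the posterior is Beta(12+5, 2+14) = Beta(17, 16).
For Beta(a, b) with a, b > 1 the mode is (a−1)/(a+b−2) = 16/31 ≈ 0.516.

p̂_MAP = 0.516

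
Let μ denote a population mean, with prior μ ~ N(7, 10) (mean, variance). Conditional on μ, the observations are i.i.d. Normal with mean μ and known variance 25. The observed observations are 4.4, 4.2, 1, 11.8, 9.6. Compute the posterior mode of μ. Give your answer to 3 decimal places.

n = 5; x̄ = (4.4 + 4.2 + 1 + 11.8 + 9.6)/5 = 31/5 = 6.2.
For a Normal prior and Normal likelihood with known variance, the posterior is Normal; its mode equals its mean, the precision-weighted average.
Prior precision 1/σ₀² = 1/10 = 0.1; data precision n/σ² = 5/25 = 0.2.
μ̂ = (0.1·7 + 0.2·6.2) / (0.1 + 0.2) = 1.94/0.3 = 97/15 ≈ 6.467.

μ̂_MAP = 6.467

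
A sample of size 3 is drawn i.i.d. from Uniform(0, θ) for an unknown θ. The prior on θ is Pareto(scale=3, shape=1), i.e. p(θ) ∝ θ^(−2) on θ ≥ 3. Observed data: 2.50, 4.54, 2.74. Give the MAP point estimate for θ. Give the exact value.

θ̂_MAP = 4.54

The Uniform(0, θ) likelihood is θ^(−n) for θ ≥ max(xᵢ), zero otherwise. Here max(xᵢ) = 4.54.
Posterior ∝ θ^(−2) · θ^(−3) = θ^(−5) on θ ≥ max(3, 4.54) = 4.54.
This density is strictly decreasing in θ, so the posterior mode lies at the lower boundary of the support.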